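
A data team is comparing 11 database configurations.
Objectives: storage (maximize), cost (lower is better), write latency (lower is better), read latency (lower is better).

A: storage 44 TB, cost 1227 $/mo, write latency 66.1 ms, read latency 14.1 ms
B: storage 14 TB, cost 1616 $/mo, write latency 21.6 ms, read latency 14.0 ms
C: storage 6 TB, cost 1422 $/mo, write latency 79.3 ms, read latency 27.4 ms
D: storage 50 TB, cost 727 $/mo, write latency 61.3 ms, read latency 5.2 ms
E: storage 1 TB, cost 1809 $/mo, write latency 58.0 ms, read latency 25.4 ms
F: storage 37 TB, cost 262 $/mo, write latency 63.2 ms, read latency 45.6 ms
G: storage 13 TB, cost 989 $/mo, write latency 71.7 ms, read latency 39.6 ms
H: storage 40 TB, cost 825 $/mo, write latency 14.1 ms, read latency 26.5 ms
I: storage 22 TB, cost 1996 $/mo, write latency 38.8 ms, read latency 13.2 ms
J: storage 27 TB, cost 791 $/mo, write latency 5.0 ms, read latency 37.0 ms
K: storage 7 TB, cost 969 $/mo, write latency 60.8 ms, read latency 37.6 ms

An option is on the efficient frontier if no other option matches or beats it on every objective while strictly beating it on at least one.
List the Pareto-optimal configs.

B, D, F, H, I, J

A: dominated by D (storage 50≥44, cost 727≤1227, write latency 61.3≤66.1, read latency 5.2≤14.1).
B: not dominated.
C: dominated by A (storage 44≥6, cost 1227≤1422, write latency 66.1≤79.3, read latency 14.1≤27.4).
D: not dominated (best storage).
E: dominated by B (storage 14≥1, cost 1616≤1809, write latency 21.6≤58.0, read latency 14.0≤25.4).
F: not dominated (best cost).
G: dominated by D (storage 50≥13, cost 727≤989, write latency 61.3≤71.7, read latency 5.2≤39.6).
H: not dominated.
I: not dominated.
J: not dominated (best write latency).
K: dominated by H (storage 40≥7, cost 825≤969, write latency 14.1≤60.8, read latency 26.5≤37.6).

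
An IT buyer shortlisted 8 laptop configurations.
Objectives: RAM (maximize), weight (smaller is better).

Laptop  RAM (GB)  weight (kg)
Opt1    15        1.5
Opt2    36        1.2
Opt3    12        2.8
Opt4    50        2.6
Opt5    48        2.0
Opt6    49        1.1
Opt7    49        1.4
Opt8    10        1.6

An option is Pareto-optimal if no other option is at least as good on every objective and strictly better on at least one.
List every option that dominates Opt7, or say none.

Opt6

Opt6: RAM 49≥49, weight 1.1≤1.4 — dominates Opt7.
Others (Opt1, Opt2, Opt3, Opt4, Opt5, Opt8) are each worse than Opt7 on at least one objective.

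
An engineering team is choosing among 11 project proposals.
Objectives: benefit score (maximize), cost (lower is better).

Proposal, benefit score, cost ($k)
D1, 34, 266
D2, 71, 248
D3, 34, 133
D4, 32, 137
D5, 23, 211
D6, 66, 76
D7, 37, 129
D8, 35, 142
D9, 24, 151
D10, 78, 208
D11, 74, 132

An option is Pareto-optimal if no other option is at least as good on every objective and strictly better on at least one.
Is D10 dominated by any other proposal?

No

D1: worse on benefit score (34 vs 78).
D2: worse on benefit score (71 vs 78).
D3: worse on benefit score (34 vs 78).
D4: worse on benefit score (32 vs 78).
D5: worse on benefit score (23 vs 78).
D6: worse on benefit score (66 vs 78).
D7: worse on benefit score (37 vs 78).
D8: worse on benefit score (35 vs 78).
D9: worse on benefit score (24 vs 78).
D11: worse on benefit score (74 vs 78).
No option is at least as good as D10 on every objective and strictly better on one.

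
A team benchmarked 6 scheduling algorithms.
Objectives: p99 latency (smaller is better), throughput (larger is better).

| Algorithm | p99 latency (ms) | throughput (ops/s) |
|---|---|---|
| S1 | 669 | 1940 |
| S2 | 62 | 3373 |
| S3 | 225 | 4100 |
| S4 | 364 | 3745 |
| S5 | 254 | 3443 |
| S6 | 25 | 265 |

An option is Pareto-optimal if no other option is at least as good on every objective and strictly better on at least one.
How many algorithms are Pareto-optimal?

3

S1: dominated by S2 (p99 latency 62≤669, throughput 3373≥1940).
S2: not dominated.
S3: not dominated (best throughput).
S4: dominated by S3 (p99 latency 225≤364, throughput 4100≥3745).
S5: dominated by S3 (p99 latency 225≤254, throughput 4100≥3443).
S6: not dominated (best p99 latency).
Pareto-optimal: S2, S3, S6 → 3.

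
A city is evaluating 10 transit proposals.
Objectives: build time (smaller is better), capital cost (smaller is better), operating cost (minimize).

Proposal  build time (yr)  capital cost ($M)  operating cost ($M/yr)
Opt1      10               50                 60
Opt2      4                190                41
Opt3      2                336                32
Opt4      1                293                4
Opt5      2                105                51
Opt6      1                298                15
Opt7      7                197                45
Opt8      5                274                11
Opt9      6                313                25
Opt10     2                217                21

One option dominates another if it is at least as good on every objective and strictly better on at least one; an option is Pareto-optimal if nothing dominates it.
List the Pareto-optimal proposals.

Opt1: not dominated (best capital cost).
Opt2: not dominated.
Opt3: dominated by Opt4 (build time 1≤2, capital cost 293≤336, operating cost 4≤32).
Opt4: not dominated (best operating cost).
Opt5: not dominated.
Opt6: dominated by Opt4 (build time 1≤1, capital cost 293≤298, operating cost 4≤15).
Opt7: dominated by Opt2 (build time 4≤7, capital cost 190≤197, operating cost 41≤45).
Opt8: not dominated.
Opt9: dominated by Opt4 (build time 1≤6, capital cost 293≤313, operating cost 4≤25).
Opt10: not dominated.

Opt1, Opt2, Opt4, Opt5, Opt8, Opt10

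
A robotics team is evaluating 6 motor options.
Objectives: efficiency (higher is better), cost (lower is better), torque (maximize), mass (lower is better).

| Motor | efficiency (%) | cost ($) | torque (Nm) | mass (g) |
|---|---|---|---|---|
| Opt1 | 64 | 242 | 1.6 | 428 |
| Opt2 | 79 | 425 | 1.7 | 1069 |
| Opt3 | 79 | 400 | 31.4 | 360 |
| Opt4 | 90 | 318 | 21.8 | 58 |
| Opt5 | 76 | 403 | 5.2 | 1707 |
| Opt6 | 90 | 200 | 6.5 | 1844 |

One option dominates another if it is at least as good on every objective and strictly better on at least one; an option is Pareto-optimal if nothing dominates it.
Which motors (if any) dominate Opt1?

none

Opt2: worse on cost (425 vs 242).
Opt3: worse on cost (400 vs 242).
Opt4: worse on cost (318 vs 242).
Opt5: worse on cost (403 vs 242).
Opt6: worse on mass (1844 vs 428).
No option dominates Opt1.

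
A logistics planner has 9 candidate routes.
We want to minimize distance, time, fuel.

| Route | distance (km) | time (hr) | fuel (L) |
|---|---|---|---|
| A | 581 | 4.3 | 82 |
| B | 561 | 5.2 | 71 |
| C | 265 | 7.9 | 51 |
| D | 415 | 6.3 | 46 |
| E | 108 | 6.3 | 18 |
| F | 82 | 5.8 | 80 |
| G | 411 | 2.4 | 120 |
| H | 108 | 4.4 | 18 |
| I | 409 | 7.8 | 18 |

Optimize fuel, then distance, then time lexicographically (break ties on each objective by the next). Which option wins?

H

First minimize fuel: best is 18, kept {E, H, I}.
Then minimize distance: best is 108, kept {E, H}.
Then minimize time: best is 4.4, kept {H}.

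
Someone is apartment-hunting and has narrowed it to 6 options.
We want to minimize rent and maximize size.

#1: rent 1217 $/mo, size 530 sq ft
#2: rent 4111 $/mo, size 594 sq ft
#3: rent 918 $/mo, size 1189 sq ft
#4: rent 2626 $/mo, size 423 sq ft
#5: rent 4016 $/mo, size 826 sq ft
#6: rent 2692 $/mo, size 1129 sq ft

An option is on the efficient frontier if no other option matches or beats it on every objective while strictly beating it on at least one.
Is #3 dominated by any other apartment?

No

#1: worse on rent (1217 vs 918).
#2: worse on rent (4111 vs 918).
#4: worse on rent (2626 vs 918).
#5: worse on rent (4016 vs 918).
#6: worse on rent (2692 vs 918).
No option is at least as good as #3 on every objective and strictly better on one.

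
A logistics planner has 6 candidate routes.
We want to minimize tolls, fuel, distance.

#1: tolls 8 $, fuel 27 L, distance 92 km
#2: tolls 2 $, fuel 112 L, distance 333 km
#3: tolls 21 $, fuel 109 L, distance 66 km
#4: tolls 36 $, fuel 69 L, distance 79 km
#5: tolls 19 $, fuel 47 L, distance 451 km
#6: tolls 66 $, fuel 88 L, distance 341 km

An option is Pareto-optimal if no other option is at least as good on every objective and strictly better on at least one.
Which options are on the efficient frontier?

#1: not dominated (best fuel).
#2: not dominated (best tolls).
#3: not dominated (best distance).
#4: not dominated.
#5: dominated by #1 (tolls 8≤19, fuel 27≤47, distance 92≤451).
#6: dominated by #1 (tolls 8≤66, fuel 27≤88, distance 92≤341).

#1, #2, #3, #4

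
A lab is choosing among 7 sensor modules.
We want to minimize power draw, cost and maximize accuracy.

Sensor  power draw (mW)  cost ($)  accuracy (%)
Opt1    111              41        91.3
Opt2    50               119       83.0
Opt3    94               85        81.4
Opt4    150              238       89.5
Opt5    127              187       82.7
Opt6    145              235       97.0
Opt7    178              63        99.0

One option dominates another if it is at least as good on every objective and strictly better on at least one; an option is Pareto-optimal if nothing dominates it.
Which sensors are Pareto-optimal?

Opt1, Opt2, Opt3, Opt6, Opt7

Opt1: not dominated (best cost).
Opt2: not dominated (best power draw).
Opt3: not dominated.
Opt4: dominated by Opt1 (power draw 111≤150, cost 41≤238, accuracy 91.3≥89.5).
Opt5: dominated by Opt1 (power draw 111≤127, cost 41≤187, accuracy 91.3≥82.7).
Opt6: not dominated.
Opt7: not dominated (best accuracy).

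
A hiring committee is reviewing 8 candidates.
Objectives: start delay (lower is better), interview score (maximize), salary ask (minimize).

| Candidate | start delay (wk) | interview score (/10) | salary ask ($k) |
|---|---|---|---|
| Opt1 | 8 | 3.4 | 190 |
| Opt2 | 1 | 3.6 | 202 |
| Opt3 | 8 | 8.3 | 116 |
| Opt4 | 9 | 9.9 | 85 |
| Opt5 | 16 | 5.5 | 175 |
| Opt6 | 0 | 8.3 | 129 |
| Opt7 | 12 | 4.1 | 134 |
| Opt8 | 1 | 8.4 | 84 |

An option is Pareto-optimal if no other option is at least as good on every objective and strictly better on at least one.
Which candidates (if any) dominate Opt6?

Opt1: worse on start delay (8 vs 0).
Opt2: worse on start delay (1 vs 0).
Opt3: worse on start delay (8 vs 0).
Opt4: worse on start delay (9 vs 0).
Opt5: worse on start delay (16 vs 0).
Opt7: worse on start delay (12 vs 0).
Opt8: worse on start delay (1 vs 0).
No option dominates Opt6.

none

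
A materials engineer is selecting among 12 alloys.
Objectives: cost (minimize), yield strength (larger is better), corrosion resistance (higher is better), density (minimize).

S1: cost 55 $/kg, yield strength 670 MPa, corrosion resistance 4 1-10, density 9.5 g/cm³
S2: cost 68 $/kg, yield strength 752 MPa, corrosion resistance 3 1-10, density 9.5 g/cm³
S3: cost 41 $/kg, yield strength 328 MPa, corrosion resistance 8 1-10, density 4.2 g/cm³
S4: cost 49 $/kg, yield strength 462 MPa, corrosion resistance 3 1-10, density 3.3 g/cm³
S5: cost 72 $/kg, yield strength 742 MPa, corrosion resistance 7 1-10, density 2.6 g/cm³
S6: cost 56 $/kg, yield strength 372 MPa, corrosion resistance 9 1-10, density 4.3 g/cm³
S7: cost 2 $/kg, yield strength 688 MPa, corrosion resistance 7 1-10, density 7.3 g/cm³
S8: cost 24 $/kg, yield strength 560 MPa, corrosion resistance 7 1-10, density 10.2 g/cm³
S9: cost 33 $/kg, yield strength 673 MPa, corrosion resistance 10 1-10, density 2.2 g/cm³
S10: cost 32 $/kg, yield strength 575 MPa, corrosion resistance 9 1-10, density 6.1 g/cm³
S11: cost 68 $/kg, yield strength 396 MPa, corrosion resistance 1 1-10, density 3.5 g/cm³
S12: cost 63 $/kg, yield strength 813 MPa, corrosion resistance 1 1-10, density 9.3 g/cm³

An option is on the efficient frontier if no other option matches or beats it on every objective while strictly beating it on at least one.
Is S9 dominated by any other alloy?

S1: worse on cost (55 vs 33).
S2: worse on cost (68 vs 33).
S3: worse on cost (41 vs 33).
S4: worse on cost (49 vs 33).
S5: worse on cost (72 vs 33).
S6: worse on cost (56 vs 33).
S7: worse on corrosion resistance (7 vs 10).
S8: worse on yield strength (560 vs 673).
S10: worse on yield strength (575 vs 673).
S11: worse on cost (68 vs 33).
S12: worse on cost (63 vs 33).
No option is at least as good as S9 on every objective and strictly better on one.

No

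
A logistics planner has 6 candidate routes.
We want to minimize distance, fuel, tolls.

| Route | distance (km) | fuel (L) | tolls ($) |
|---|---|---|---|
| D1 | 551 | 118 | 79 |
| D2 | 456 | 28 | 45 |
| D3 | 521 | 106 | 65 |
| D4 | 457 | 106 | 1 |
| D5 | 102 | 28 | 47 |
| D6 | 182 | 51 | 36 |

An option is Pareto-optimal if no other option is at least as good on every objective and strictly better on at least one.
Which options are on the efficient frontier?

D1: dominated by D2 (distance 456≤551, fuel 28≤118, tolls 45≤79).
D2: not dominated.
D3: dominated by D2 (distance 456≤521, fuel 28≤106, tolls 45≤65).
D4: not dominated (best tolls).
D5: not dominated (best distance).
D6: not dominated.

D2, D4, D5, D6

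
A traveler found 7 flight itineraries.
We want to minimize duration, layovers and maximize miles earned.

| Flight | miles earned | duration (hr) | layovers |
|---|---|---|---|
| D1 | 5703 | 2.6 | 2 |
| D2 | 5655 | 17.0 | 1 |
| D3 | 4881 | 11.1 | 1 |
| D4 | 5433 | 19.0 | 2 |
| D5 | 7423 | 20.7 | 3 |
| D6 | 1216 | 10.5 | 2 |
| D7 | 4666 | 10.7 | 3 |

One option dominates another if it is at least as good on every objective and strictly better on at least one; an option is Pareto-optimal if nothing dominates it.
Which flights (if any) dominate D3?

D1: worse on layovers (2 vs 1).
D2: worse on duration (17.0 vs 11.1).
D4: worse on duration (19.0 vs 11.1).
D5: worse on duration (20.7 vs 11.1).
D6: worse on miles earned (1216 vs 4881).
D7: worse on miles earned (4666 vs 4881).
No option dominates D3.

none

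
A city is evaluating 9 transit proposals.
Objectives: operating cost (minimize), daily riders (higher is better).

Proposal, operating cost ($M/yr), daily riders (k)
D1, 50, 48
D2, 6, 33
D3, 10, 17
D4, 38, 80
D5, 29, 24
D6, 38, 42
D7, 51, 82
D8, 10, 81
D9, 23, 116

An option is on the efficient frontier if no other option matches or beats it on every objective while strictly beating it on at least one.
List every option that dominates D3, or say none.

D2: operating cost 6≤10, daily riders 33≥17 — dominates D3.
D8: operating cost 10≤10, daily riders 81≥17 — dominates D3.
Others (D1, D4, D5, D6, D7, D9) are each worse than D3 on at least one objective.

D2, D8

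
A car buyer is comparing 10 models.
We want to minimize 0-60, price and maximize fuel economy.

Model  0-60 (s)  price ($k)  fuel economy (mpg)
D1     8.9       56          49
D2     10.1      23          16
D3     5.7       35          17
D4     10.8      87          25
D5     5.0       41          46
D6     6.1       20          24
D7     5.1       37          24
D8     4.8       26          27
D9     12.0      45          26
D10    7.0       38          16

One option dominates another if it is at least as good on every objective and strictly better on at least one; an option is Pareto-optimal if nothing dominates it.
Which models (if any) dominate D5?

none

D1: worse on 0-60 (8.9 vs 5.0).
D2: worse on 0-60 (10.1 vs 5.0).
D3: worse on 0-60 (5.7 vs 5.0).
D4: worse on 0-60 (10.8 vs 5.0).
D6: worse on 0-60 (6.1 vs 5.0).
D7: worse on 0-60 (5.1 vs 5.0).
D8: worse on fuel economy (27 vs 46).
D9: worse on 0-60 (12.0 vs 5.0).
D10: worse on 0-60 (7.0 vs 5.0).
No option dominates D5.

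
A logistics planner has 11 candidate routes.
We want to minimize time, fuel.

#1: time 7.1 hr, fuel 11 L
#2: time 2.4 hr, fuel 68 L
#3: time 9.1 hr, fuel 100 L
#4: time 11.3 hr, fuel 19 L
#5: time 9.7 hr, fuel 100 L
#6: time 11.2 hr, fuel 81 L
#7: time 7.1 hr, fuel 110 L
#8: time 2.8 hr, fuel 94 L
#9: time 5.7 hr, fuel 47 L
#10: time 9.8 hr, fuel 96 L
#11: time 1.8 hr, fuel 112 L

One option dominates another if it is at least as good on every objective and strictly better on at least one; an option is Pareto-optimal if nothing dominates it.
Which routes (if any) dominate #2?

#1: worse on time (7.1 vs 2.4).
#3: worse on time (9.1 vs 2.4).
#4: worse on time (11.3 vs 2.4).
#5: worse on time (9.7 vs 2.4).
#6: worse on time (11.2 vs 2.4).
#7: worse on time (7.1 vs 2.4).
#8: worse on time (2.8 vs 2.4).
#9: worse on time (5.7 vs 2.4).
#10: worse on time (9.8 vs 2.4).
#11: worse on fuel (112 vs 68).
No option dominates #2.

none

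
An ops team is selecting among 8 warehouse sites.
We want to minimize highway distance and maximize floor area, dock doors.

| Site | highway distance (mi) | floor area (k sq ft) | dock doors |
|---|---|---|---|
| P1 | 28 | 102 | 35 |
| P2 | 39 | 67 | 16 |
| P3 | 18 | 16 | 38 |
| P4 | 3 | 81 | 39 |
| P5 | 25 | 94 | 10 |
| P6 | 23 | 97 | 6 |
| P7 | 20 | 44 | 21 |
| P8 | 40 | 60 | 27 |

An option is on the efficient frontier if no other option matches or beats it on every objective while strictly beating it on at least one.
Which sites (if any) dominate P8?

P1: highway distance 28≤40, floor area 102≥60, dock doors 35≥27 — dominates P8.
P4: highway distance 3≤40, floor area 81≥60, dock doors 39≥27 — dominates P8.
Others (P2, P3, P5, P6, P7) are each worse than P8 on at least one objective.

P1, P4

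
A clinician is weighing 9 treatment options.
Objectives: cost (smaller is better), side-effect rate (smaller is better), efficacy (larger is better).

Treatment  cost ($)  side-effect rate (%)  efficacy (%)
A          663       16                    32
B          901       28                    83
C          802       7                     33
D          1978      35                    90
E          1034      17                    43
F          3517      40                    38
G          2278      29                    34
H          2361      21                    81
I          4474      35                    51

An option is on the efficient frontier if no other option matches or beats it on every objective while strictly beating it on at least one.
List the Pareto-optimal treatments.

A, B, C, D, E, H

A: not dominated (best cost).
B: not dominated.
C: not dominated (best side-effect rate).
D: not dominated (best efficacy).
E: not dominated.
F: dominated by B (cost 901≤3517, side-effect rate 28≤40, efficacy 83≥38).
G: dominated by B (cost 901≤2278, side-effect rate 28≤29, efficacy 83≥34).
H: not dominated.
I: dominated by B (cost 901≤4474, side-effect rate 28≤35, efficacy 83≥51).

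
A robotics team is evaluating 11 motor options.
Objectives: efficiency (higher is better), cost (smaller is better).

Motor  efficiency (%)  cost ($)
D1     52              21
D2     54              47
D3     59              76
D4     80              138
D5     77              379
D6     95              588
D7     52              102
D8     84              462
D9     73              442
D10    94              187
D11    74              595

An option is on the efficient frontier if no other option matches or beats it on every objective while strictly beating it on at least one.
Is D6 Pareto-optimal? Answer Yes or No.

Yes

D1: worse on efficiency (52 vs 95).
D2: worse on efficiency (54 vs 95).
D3: worse on efficiency (59 vs 95).
D4: worse on efficiency (80 vs 95).
D5: worse on efficiency (77 vs 95).
D7: worse on efficiency (52 vs 95).
D8: worse on efficiency (84 vs 95).
D9: worse on efficiency (73 vs 95).
D10: worse on efficiency (94 vs 95).
D11: worse on efficiency (74 vs 95).
No option is at least as good as D6 on every objective and strictly better on one.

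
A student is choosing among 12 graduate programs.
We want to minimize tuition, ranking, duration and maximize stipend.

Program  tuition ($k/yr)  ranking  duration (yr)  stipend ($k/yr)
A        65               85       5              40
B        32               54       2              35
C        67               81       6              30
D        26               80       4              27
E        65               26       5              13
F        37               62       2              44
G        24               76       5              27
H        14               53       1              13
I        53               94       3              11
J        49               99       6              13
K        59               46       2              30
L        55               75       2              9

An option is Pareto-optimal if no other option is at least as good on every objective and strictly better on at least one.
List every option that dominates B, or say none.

none

A: worse on tuition (65 vs 32).
C: worse on tuition (67 vs 32).
D: worse on ranking (80 vs 54).
E: worse on tuition (65 vs 32).
F: worse on tuition (37 vs 32).
G: worse on ranking (76 vs 54).
H: worse on stipend (13 vs 35).
I: worse on tuition (53 vs 32).
J: worse on tuition (49 vs 32).
K: worse on tuition (59 vs 32).
L: worse on tuition (55 vs 32).
No option dominates B.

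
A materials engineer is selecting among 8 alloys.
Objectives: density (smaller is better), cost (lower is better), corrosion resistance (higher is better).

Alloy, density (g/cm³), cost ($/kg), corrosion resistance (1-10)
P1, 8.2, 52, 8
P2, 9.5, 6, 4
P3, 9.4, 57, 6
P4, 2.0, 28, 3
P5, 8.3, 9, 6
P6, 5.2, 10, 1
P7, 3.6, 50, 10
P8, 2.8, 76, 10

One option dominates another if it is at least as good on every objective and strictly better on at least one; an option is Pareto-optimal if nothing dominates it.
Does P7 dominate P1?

P7 vs P1: density 3.6≤8.2, cost 50≤52, corrosion resistance 10≥8 — P7 is at least as good on every objective with at least one strict improvement.

Yes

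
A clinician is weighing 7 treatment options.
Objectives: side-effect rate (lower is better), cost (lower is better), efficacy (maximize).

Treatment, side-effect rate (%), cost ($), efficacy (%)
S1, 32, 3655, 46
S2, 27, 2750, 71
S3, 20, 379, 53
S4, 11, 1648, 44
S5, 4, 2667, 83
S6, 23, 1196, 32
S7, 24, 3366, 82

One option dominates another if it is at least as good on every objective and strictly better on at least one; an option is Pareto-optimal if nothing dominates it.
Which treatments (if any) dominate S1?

S2, S3, S5, S7

S2: side-effect rate 27≤32, cost 2750≤3655, efficacy 71≥46 — dominates S1.
S3: side-effect rate 20≤32, cost 379≤3655, efficacy 53≥46 — dominates S1.
S5: side-effect rate 4≤32, cost 2667≤3655, efficacy 83≥46 — dominates S1.
S7: side-effect rate 24≤32, cost 3366≤3655, efficacy 82≥46 — dominates S1.
Others (S4, S6) are each worse than S1 on at least one objective.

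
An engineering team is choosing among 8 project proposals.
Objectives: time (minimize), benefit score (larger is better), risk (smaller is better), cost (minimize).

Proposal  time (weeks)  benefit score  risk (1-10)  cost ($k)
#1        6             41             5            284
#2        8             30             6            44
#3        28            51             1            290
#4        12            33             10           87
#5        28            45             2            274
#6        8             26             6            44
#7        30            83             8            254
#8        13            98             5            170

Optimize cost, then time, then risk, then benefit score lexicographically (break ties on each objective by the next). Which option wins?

#2

First minimize cost: best is 44, kept {#2, #6}.
Then minimize time: best is 8, kept {#2, #6}.
Then minimize risk: best is 6, kept {#2, #6}.
Then maximize benefit score: best is 30, kept {#2}.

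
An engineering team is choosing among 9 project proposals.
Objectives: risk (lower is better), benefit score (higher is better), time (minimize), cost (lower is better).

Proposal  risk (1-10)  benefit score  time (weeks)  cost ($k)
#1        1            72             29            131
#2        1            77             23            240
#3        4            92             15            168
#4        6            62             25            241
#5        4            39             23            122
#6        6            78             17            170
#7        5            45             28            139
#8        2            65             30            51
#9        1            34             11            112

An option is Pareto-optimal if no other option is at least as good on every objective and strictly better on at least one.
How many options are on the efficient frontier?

7

#1: not dominated.
#2: not dominated.
#3: not dominated (best benefit score).
#4: dominated by #2 (risk 1≤6, benefit score 77≥62, time 23≤25, cost 240≤241).
#5: not dominated.
#6: dominated by #3 (risk 4≤6, benefit score 92≥78, time 15≤17, cost 168≤170).
#7: not dominated.
#8: not dominated (best cost).
#9: not dominated (best time).
Pareto-optimal: #1, #2, #3, #5, #7, #8, #9 → 7.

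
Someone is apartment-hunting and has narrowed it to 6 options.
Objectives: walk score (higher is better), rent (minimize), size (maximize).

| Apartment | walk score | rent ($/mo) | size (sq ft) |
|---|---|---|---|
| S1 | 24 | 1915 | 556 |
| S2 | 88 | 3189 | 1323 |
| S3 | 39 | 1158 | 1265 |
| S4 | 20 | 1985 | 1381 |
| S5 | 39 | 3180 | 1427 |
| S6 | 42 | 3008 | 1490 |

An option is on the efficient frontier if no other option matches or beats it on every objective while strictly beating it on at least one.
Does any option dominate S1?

Yes

S3 vs S1: walk score 39≥24, rent 1158≤1915, size 1265≥556 — S3 is at least as good on every objective and strictly better on at least one, so S3 dominates S1.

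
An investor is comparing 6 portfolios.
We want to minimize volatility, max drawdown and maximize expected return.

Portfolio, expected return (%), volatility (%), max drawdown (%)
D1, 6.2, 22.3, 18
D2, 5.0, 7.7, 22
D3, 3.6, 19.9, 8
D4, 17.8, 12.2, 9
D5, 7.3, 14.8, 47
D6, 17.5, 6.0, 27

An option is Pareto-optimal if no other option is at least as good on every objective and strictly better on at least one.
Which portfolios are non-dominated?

D1: dominated by D4 (expected return 17.8≥6.2, volatility 12.2≤22.3, max drawdown 9≤18).
D2: not dominated.
D3: not dominated (best max drawdown).
D4: not dominated (best expected return).
D5: dominated by D4 (expected return 17.8≥7.3, volatility 12.2≤14.8, max drawdown 9≤47).
D6: not dominated (best volatility).

D2, D3, D4, D6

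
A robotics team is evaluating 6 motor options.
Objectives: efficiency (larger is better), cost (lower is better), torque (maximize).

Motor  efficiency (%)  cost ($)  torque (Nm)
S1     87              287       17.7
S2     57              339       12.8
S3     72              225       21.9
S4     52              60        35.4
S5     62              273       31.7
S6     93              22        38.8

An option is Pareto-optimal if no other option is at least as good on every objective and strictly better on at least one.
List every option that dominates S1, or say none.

S6

S6: efficiency 93≥87, cost 22≤287, torque 38.8≥17.7 — dominates S1.
Others (S2, S3, S4, S5) are each worse than S1 on at least one objective.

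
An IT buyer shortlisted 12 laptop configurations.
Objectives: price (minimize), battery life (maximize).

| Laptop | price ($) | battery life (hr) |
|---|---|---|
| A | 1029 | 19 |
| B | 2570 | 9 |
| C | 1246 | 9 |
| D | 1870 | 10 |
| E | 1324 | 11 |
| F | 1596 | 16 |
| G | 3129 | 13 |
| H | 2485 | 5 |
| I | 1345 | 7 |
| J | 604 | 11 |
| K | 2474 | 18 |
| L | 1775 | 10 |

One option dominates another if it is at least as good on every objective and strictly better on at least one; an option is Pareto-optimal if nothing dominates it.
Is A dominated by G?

G vs A: G is worse on price (3129 vs 1029), so it does not dominate A.

No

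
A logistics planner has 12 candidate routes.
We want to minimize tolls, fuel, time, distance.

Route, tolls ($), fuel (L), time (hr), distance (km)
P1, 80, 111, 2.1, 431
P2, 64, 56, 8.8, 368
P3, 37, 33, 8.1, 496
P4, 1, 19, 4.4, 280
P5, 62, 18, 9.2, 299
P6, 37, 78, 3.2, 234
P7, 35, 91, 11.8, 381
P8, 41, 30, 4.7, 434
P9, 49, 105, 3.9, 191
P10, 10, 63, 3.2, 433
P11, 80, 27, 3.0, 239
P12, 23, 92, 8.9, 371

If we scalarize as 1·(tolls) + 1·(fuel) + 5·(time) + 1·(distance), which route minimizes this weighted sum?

P1: 1·80 + 1·111 + 5·2.1 + 1·431 = 632.5
P2: 1·64 + 1·56 + 5·8.8 + 1·368 = 532.0
P3: 1·37 + 1·33 + 5·8.1 + 1·496 = 606.5
P4: 1·1 + 1·19 + 5·4.4 + 1·280 = 322.0
P5: 1·62 + 1·18 + 5·9.2 + 1·299 = 425.0
P6: 1·37 + 1·78 + 5·3.2 + 1·234 = 365.0
P7: 1·35 + 1·91 + 5·11.8 + 1·381 = 566.0
P8: 1·41 + 1·30 + 5·4.7 + 1·434 = 528.5
P9: 1·49 + 1·105 + 5·3.9 + 1·191 = 364.5
P10: 1·10 + 1·63 + 5·3.2 + 1·433 = 522.0
P11: 1·80 + 1·27 + 5·3.0 + 1·239 = 361.0
P12: 1·23 + 1·92 + 5·8.9 + 1·371 = 530.5
Lowest: P4 at 322.0.

P4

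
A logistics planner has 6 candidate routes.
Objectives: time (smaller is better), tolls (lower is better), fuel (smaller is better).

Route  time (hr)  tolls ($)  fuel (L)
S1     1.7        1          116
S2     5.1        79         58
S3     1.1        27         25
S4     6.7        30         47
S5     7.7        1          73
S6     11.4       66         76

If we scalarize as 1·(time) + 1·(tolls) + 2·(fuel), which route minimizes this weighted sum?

S3

S1: 1·1.7 + 1·1 + 2·116 = 234.7
S2: 1·5.1 + 1·79 + 2·58 = 200.1
S3: 1·1.1 + 1·27 + 2·25 = 78.1
S4: 1·6.7 + 1·30 + 2·47 = 130.7
S5: 1·7.7 + 1·1 + 2·73 = 154.7
S6: 1·11.4 + 1·66 + 2·76 = 229.4
Lowest: S3 at 78.1.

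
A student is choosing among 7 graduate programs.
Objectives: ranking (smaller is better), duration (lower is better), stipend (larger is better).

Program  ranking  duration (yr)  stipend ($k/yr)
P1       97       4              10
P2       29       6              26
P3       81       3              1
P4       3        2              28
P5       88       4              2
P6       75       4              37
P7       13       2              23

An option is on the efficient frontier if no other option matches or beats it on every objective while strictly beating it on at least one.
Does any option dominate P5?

Yes

P4 vs P5: ranking 3≤88, duration 2≤4, stipend 28≥2 — P4 is at least as good on every objective and strictly better on at least one, so P4 dominates P5.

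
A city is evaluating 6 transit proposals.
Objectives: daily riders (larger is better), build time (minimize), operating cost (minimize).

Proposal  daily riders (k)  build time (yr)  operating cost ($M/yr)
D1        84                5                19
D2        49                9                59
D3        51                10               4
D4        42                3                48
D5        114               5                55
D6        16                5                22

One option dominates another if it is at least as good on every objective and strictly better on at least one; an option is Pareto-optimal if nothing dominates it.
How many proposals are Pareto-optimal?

D1: not dominated.
D2: dominated by D1 (daily riders 84≥49, build time 5≤9, operating cost 19≤59).
D3: not dominated (best operating cost).
D4: not dominated (best build time).
D5: not dominated (best daily riders).
D6: dominated by D1 (daily riders 84≥16, build time 5≤5, operating cost 19≤22).
Pareto-optimal: D1, D3, D4, D5 → 4.

4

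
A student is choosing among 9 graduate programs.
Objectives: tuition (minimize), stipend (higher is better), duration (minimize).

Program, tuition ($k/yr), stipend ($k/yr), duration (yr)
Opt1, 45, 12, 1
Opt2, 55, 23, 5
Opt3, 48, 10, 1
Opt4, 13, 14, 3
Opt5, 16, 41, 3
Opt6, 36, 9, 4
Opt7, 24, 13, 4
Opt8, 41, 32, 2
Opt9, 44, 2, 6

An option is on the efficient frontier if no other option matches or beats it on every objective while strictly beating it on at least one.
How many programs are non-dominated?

Opt1: not dominated.
Opt2: dominated by Opt5 (tuition 16≤55, stipend 41≥23, duration 3≤5).
Opt3: dominated by Opt1 (tuition 45≤48, stipend 12≥10, duration 1≤1).
Opt4: not dominated (best tuition).
Opt5: not dominated (best stipend).
Opt6: dominated by Opt4 (tuition 13≤36, stipend 14≥9, duration 3≤4).
Opt7: dominated by Opt4 (tuition 13≤24, stipend 14≥13, duration 3≤4).
Opt8: not dominated.
Opt9: dominated by Opt4 (tuition 13≤44, stipend 14≥2, duration 3≤6).
Pareto-optimal: Opt1, Opt4, Opt5, Opt8 → 4.

4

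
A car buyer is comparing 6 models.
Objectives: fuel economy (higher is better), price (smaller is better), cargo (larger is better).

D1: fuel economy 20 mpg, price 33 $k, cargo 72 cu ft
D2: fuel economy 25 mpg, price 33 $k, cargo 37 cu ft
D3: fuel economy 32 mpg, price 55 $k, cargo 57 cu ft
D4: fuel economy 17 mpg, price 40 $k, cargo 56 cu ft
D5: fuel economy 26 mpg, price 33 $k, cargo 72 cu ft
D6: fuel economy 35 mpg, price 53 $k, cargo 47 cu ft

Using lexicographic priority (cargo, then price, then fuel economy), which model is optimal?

First maximize cargo: best is 72, kept {D1, D5}.
Then minimize price: best is 33, kept {D1, D5}.
Then maximize fuel economy: best is 26, kept {D5}.

D5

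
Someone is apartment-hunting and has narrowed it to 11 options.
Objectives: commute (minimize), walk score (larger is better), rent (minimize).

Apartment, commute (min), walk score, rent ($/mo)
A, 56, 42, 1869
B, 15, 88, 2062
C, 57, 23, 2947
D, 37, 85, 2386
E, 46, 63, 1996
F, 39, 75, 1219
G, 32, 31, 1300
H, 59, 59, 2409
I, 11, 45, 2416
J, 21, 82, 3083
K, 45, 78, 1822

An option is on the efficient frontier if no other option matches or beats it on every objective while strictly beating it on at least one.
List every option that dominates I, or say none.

A: worse on commute (56 vs 11).
B: worse on commute (15 vs 11).
C: worse on commute (57 vs 11).
D: worse on commute (37 vs 11).
E: worse on commute (46 vs 11).
F: worse on commute (39 vs 11).
G: worse on commute (32 vs 11).
H: worse on commute (59 vs 11).
J: worse on commute (21 vs 11).
K: worse on commute (45 vs 11).
No option dominates I.

none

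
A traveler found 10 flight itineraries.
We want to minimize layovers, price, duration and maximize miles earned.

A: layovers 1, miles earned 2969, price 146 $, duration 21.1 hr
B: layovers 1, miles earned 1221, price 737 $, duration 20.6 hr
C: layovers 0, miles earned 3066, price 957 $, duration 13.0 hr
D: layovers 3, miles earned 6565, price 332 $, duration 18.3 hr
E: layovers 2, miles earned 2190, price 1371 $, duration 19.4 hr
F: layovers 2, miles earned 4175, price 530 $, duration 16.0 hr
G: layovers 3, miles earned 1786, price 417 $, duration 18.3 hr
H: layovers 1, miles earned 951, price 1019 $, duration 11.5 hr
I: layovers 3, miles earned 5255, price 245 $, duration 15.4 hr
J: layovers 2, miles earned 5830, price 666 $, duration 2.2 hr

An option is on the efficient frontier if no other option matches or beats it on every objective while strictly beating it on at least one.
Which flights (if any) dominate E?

C, F, J

C: layovers 0≤2, miles earned 3066≥2190, price 957≤1371, duration 13.0≤19.4 — dominates E.
F: layovers 2≤2, miles earned 4175≥2190, price 530≤1371, duration 16.0≤19.4 — dominates E.
J: layovers 2≤2, miles earned 5830≥2190, price 666≤1371, duration 2.2≤19.4 — dominates E.
Others (A, B, D, G, H, I) are each worse than E on at least one objective.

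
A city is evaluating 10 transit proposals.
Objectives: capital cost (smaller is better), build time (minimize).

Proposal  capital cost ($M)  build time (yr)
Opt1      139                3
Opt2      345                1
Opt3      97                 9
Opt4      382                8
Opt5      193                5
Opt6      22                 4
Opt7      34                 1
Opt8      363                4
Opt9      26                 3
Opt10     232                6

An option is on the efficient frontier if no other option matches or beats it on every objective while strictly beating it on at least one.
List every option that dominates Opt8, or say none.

Opt1, Opt2, Opt6, Opt7, Opt9

Opt1: capital cost 139≤363, build time 3≤4 — dominates Opt8.
Opt2: capital cost 345≤363, build time 1≤4 — dominates Opt8.
Opt6: capital cost 22≤363, build time 4≤4 — dominates Opt8.
Opt7: capital cost 34≤363, build time 1≤4 — dominates Opt8.
Opt9: capital cost 26≤363, build time 3≤4 — dominates Opt8.
Others (Opt3, Opt4, Opt5, Opt10) are each worse than Opt8 on at least one objective.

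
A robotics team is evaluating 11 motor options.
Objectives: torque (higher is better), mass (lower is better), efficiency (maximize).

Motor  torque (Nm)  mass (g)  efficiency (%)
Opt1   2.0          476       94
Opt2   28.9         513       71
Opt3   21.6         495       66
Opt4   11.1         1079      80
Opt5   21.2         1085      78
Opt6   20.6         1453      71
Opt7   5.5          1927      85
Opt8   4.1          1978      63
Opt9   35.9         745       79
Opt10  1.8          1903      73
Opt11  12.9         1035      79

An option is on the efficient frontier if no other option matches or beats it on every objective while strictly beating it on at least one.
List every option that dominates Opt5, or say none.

Opt9: torque 35.9≥21.2, mass 745≤1085, efficiency 79≥78 — dominates Opt5.
Others (Opt1, Opt2, Opt3, Opt4, Opt6, Opt7, Opt8, Opt10, Opt11) are each worse than Opt5 on at least one objective.

Opt9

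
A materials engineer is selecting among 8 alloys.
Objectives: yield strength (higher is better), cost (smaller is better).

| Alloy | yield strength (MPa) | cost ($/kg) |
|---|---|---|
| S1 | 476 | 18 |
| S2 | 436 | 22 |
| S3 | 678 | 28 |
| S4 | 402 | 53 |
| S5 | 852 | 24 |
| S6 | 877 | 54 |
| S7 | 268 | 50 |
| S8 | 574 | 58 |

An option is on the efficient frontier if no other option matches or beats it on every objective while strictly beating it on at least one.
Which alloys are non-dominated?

S1: not dominated (best cost).
S2: dominated by S1 (yield strength 476≥436, cost 18≤22).
S3: dominated by S5 (yield strength 852≥678, cost 24≤28).
S4: dominated by S1 (yield strength 476≥402, cost 18≤53).
S5: not dominated.
S6: not dominated (best yield strength).
S7: dominated by S1 (yield strength 476≥268, cost 18≤50).
S8: dominated by S3 (yield strength 678≥574, cost 28≤58).

S1, S5, S6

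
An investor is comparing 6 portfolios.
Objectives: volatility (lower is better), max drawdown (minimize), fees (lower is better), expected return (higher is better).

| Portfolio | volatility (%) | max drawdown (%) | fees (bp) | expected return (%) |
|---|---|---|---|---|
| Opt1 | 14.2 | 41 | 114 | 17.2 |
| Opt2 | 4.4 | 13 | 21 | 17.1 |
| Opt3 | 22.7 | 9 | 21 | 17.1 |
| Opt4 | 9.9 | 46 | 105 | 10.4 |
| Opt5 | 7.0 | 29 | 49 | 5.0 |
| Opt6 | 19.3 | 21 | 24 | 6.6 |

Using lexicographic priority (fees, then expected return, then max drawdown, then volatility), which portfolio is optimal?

First minimize fees: best is 21, kept {Opt2, Opt3}.
Then maximize expected return: best is 17.1, kept {Opt2, Opt3}.
Then minimize max drawdown: best is 9, kept {Opt3}.

Opt3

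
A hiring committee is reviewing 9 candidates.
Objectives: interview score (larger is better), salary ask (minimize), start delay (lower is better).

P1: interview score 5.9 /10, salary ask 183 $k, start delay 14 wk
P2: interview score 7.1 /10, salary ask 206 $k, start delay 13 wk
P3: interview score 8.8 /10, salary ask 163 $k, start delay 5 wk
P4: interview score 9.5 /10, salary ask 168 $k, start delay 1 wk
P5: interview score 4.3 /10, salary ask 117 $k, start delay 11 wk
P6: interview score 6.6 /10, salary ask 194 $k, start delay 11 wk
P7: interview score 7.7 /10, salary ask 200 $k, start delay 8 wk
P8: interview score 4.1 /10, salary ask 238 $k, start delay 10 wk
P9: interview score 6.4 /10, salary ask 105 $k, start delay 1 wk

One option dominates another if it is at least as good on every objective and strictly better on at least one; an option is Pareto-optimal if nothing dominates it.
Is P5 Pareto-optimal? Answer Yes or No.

No

P9 vs P5: interview score 6.4≥4.3, salary ask 105≤117, start delay 1≤11 — P9 is at least as good on every objective and strictly better on at least one, so P9 dominates P5.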